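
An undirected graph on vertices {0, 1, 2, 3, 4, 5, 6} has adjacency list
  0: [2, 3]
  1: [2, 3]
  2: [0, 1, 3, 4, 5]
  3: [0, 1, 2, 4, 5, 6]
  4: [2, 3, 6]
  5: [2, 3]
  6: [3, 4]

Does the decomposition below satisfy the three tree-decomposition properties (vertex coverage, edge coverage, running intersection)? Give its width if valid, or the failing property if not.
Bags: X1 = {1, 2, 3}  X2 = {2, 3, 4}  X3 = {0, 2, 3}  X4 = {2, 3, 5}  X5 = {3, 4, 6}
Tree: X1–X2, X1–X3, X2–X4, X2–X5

Checking the three conditions: (i) the bags cover all of {0, 1, 2, 3, 4, 5, 6}; (ii) for each edge, some bag contains both endpoints; (iii) the bags containing any fixed vertex form a subtree. All hold, so the decomposition is valid with width 3 − 1 = 2.

Yes; width 2.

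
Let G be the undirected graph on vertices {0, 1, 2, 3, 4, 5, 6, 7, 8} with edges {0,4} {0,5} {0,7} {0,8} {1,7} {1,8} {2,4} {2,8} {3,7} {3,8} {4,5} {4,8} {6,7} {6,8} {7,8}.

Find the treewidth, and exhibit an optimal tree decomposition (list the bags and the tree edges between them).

Every bag has size at most 3, so the width is 3 − 1 = 2 and tw(G) ≤ 2. On the other hand G contains the 3-clique {2, 4, 8}. A clique must lie in a single bag of any decomposition, so no decomposition can have width below 2. The upper and lower bounds meet at 2, so that is the treewidth.

Treewidth 2.
One optimal decomposition is:
Bags: B1 = {0, 4, 8}  B2 = {2, 4, 8}  B3 = {0, 7, 8}  B4 = {0, 4, 5}  B5 = {3, 7, 8}  B6 = {6, 7, 8}  B7 = {1, 7, 8}
Tree: B1–B2, B1–B3, B1–B4, B3–B5, B5–B6, B5–B7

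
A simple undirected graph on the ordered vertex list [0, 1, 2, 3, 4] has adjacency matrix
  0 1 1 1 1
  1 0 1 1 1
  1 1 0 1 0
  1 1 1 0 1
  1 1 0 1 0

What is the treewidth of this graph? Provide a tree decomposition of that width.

The largest bag has 4 vertices, giving width 3; this decomposition certifies tw(G) ≤ 3. For the lower bound, the 4 vertices {0, 1, 2, 3} are pairwise adjacent, and any tree decomposition puts a clique entirely inside one bag — forcing width ≥ 3. The upper and lower bounds meet at 3, so that is the treewidth.

Treewidth 3.
Bags: B1 = {0, 1, 3, 4}  B2 = {0, 1, 2, 3}
Tree: B1–B2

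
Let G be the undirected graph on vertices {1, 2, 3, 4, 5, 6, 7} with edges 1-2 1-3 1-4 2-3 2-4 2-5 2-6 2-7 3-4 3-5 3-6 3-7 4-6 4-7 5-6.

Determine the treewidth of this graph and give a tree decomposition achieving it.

Every bag has size at most 4, so the width is 4 − 1 = 3 and tw(G) ≤ 3. For the lower bound, the 4 vertices {1, 2, 3, 4} are pairwise adjacent, and any tree decomposition puts a clique entirely inside one bag — forcing width ≥ 3. Hence tw(G) = 3 exactly.

Treewidth 3.
Bags: B1 = {2, 3, 4, 7}  B2 = {1, 2, 3, 4}  B3 = {2, 3, 4, 6}  B4 = {2, 3, 5, 6}
Tree: B1–B2, B1–B3, B3–B4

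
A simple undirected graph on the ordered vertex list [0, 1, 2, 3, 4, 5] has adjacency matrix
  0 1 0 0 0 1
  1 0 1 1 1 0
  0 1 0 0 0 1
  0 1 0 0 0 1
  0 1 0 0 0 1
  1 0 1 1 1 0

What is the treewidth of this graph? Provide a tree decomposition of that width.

The largest bag has 3 vertices, giving width 2; this decomposition certifies tw(G) ≤ 2. Since 5–2–1–0–5 is a cycle in G, G is not acyclic. Forests are exactly the graphs of treewidth ≤ 1, so tw(G) ≥ 2. Combining the bounds, tw(G) = 2.

Treewidth 2.
One such decomposition:
Bags: B1 = {1, 2, 5}  B2 = {0, 1, 5}  B3 = {1, 3, 5}  B4 = {1, 4, 5}
Tree: B1–B2, B2–B3, B3–B4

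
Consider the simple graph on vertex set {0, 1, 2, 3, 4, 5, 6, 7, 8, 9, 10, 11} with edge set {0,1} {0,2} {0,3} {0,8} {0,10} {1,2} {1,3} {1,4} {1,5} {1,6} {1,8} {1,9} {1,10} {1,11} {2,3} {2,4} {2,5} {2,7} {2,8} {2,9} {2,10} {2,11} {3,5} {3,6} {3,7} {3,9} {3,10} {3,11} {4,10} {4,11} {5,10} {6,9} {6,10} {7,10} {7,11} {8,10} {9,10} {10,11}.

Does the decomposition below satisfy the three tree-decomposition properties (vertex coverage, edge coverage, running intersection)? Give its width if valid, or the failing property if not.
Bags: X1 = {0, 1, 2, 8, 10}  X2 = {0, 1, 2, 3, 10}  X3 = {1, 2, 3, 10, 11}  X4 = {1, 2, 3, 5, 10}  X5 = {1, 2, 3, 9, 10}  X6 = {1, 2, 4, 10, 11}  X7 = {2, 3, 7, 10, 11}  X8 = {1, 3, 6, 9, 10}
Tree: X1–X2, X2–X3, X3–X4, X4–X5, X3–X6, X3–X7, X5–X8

Yes; width 4.

Vertex coverage: the bags together contain {0, 1, 2, 3, 4, 5, 6, 7, 8, 9, 10, 11}, the full vertex set. Edge coverage: each edge of G has both endpoints in at least one bag. Running intersection: for every vertex, the bags containing it form a connected subtree. All three properties hold, so this is a valid tree decomposition of width max|bag| − 1 = 4, and hence tw(G) ≤ 4.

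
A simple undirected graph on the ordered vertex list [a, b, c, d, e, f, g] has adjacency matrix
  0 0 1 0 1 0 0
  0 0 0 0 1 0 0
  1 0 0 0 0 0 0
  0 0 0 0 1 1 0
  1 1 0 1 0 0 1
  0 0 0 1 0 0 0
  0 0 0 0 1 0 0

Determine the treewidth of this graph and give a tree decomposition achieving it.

Treewidth 1.
Bags: B1 = {a, e}  B2 = {a, c}  B3 = {b, e}  B4 = {e, g}  B5 = {d, e}  B6 = {d, f}
Tree: B1–B2, B1–B3, B1–B4, B1–B5, B5–B6

Every bag has size at most 2, so the width is 2 − 1 = 1 and tw(G) ≤ 1. G has an edge, so its treewidth is at least 1. Hence tw(G) = 1 exactly.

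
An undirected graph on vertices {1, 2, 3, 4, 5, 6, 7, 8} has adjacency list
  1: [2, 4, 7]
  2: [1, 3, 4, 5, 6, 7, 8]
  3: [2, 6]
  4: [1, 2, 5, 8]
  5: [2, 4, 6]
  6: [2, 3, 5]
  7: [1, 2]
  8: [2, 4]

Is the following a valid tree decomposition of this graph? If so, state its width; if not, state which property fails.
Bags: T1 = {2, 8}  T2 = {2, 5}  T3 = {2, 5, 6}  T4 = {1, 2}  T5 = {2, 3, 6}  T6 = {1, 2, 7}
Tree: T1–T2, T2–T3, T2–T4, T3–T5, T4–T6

No — vertex 4 appears in no bag.

A tree decomposition must satisfy three properties: every vertex lies in some bag; for every edge, both endpoints lie together in some bag; and for every vertex, the bags containing it form a connected subtree. Here vertex 4 appears in no bag, so the decomposition is invalid.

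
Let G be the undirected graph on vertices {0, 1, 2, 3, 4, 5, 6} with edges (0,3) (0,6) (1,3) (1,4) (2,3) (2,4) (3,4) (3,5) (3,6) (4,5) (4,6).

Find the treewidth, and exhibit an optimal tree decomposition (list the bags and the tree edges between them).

Treewidth 2.
Bags: B1 = {3, 4, 6}  B2 = {3, 4, 5}  B3 = {0, 3, 6}  B4 = {1, 3, 4}  B5 = {2, 3, 4}
Tree: B1–B2, B1–B3, B1–B4, B1–B5

Each bag holds 3 vertices, so the decomposition has width 2, which upper-bounds the treewidth. For the lower bound, the 3 vertices {0, 3, 6} are pairwise adjacent, and any tree decomposition puts a clique entirely inside one bag — forcing width ≥ 2. Hence tw(G) = 2 exactly.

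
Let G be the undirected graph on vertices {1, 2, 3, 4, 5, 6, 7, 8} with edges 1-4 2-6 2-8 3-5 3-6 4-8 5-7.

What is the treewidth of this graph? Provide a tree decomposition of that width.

Each bag holds 2 vertices, so the decomposition has width 1, which upper-bounds the treewidth. Since G has at least one edge (e.g. 1–4), it is not an edgeless graph, so tw(G) ≥ 1. Hence tw(G) = 1 exactly.

Treewidth 1.
Bags: B1 = {1, 4}  B2 = {4, 8}  B3 = {2, 8}  B4 = {2, 6}  B5 = {3, 6}  B6 = {3, 5}  B7 = {5, 7}
Tree: B1–B2, B2–B3, B3–B4, B4–B5, B5–B6, B6–B7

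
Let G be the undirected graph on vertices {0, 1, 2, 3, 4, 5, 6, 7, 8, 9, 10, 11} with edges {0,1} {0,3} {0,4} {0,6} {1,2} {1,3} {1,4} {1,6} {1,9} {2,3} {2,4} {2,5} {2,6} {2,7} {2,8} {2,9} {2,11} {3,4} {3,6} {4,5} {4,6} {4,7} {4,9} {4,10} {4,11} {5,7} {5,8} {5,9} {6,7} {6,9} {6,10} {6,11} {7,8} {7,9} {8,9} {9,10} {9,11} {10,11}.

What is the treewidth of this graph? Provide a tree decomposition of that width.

Treewidth 4.
Bags: B1 = {2, 4, 5, 7, 9}  B2 = {2, 4, 6, 7, 9}  B3 = {1, 2, 4, 6, 9}  B4 = {2, 5, 7, 8, 9}  B5 = {2, 4, 6, 9, 11}  B6 = {1, 2, 3, 4, 6}  B7 = {0, 1, 3, 4, 6}  B8 = {4, 6, 9, 10, 11}
Tree: B1–B2, B2–B3, B1–B4, B2–B5, B3–B6, B6–B7, B5–B8

Every bag has size at most 5, so the width is 5 − 1 = 4 and tw(G) ≤ 4. On the other hand G contains the 5-clique {2, 5, 7, 8, 9}. A clique must lie in a single bag of any decomposition, so no decomposition can have width below 4. Combining the bounds, tw(G) = 4.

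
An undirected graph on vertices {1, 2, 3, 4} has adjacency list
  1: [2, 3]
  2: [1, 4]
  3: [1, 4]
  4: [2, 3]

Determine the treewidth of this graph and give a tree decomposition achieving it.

Treewidth 2.
One optimal decomposition is:
Bags: B1 = {1, 3, 4}  B2 = {1, 2, 4}
Tree: B1–B2

Every bag has size at most 3, so the width is 3 − 1 = 2 and tw(G) ≤ 2. The edges 1–3–4–2–1 form a cycle, so G is not a tree and its treewidth is at least 2. The upper and lower bounds meet at 2, so that is the treewidth.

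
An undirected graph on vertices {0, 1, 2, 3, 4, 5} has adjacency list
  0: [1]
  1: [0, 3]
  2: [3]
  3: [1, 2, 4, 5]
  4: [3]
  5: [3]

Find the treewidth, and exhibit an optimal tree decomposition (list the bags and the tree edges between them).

Treewidth 1.
One such decomposition:
Bags: B1 = {1, 3}  B2 = {2, 3}  B3 = {3, 5}  B4 = {3, 4}  B5 = {0, 1}
Tree: B1–B2, B2–B3, B1–B4, B1–B5

The largest bag has 2 vertices, giving width 1; this decomposition certifies tw(G) ≤ 1. Since G has at least one edge (e.g. 3–1), it is not an edgeless graph, so tw(G) ≥ 1. Combining the bounds, tw(G) = 1.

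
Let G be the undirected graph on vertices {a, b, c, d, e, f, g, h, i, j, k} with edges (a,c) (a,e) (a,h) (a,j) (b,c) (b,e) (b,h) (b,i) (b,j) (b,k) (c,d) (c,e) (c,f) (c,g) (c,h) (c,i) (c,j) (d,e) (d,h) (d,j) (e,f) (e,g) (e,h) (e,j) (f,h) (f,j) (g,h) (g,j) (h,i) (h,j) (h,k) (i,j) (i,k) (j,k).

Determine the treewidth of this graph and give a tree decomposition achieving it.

Every bag has size at most 5, so the width is 5 − 1 = 4 and tw(G) ≤ 4. Conversely, {c, d, e, h, j} is a clique of size 5, and the vertices of any clique must share a bag in every tree decomposition; so some bag has ≥ 5 vertices and tw(G) ≥ 4. Hence tw(G) = 4 exactly.

Treewidth 4.
One optimal decomposition is:
Bags: B1 = {b, c, e, h, j}  B2 = {c, e, f, h, j}  B3 = {a, c, e, h, j}  B4 = {b, c, h, i, j}  B5 = {c, e, g, h, j}  B6 = {b, h, i, j, k}  B7 = {c, d, e, h, j}
Tree: B1–B2, B1–B3, B1–B4, B2–B5, B4–B6, B1–B7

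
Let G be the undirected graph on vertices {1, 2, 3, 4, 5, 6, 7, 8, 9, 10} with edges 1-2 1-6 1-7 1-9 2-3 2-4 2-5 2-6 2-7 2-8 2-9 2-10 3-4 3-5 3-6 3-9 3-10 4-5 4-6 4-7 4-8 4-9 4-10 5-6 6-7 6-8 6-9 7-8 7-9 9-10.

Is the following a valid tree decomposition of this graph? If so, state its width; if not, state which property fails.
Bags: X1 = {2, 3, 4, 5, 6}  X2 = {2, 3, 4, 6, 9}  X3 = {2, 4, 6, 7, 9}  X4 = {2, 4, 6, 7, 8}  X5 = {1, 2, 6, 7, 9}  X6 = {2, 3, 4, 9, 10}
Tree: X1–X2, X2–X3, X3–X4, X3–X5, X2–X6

Yes; width 4.

Vertex coverage: the bags together contain {1, 2, 3, 4, 5, 6, 7, 8, 9, 10}, the full vertex set. Edge coverage: each edge of G has both endpoints in at least one bag. Running intersection: for every vertex, the bags containing it form a connected subtree. All three properties hold, so this is a valid tree decomposition of width max|bag| − 1 = 4, and hence tw(G) ≤ 4.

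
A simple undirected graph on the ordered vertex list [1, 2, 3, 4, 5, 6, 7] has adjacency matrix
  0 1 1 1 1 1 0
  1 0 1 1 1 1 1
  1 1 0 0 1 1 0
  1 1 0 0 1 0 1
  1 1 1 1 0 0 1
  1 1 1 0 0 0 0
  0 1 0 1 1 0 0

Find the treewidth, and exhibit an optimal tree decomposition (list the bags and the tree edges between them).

Treewidth 3.
Bags: B1 = {1, 2, 3, 5}  B2 = {1, 2, 3, 6}  B3 = {1, 2, 4, 5}  B4 = {2, 4, 5, 7}
Tree: B1–B2, B1–B3, B3–B4

The largest bag has 4 vertices, giving width 3; this decomposition certifies tw(G) ≤ 3. On the other hand G contains the 4-clique {1, 2, 3, 5}. A clique must lie in a single bag of any decomposition, so no decomposition can have width below 3. The upper and lower bounds meet at 3, so that is the treewidth.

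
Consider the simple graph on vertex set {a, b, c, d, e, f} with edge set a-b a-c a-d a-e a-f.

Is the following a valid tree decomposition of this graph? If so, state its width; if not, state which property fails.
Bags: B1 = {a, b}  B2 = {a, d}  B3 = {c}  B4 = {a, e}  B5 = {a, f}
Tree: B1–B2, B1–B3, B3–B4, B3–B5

No — edge (a,c) lies in no bag.

A tree decomposition must satisfy three properties: every vertex lies in some bag; for every edge, both endpoints lie together in some bag; and for every vertex, the bags containing it form a connected subtree. Here edge (a,c) lies in no bag, so the decomposition is invalid.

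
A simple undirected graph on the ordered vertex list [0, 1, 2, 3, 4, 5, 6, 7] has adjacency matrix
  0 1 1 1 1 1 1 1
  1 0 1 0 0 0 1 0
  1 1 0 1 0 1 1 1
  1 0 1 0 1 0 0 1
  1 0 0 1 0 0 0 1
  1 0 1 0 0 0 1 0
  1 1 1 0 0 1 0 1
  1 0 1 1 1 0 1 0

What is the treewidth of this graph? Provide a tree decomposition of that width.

Each bag holds 4 vertices, so the decomposition has width 3, which upper-bounds the treewidth. For the lower bound, the 4 vertices {0, 2, 3, 7} are pairwise adjacent, and any tree decomposition puts a clique entirely inside one bag — forcing width ≥ 3. Combining the bounds, tw(G) = 3.

Treewidth 3.
One optimal decomposition is:
Bags: B1 = {0, 2, 5, 6}  B2 = {0, 2, 6, 7}  B3 = {0, 2, 3, 7}  B4 = {0, 3, 4, 7}  B5 = {0, 1, 2, 6}
Tree: B1–B2, B2–B3, B3–B4, B1–B5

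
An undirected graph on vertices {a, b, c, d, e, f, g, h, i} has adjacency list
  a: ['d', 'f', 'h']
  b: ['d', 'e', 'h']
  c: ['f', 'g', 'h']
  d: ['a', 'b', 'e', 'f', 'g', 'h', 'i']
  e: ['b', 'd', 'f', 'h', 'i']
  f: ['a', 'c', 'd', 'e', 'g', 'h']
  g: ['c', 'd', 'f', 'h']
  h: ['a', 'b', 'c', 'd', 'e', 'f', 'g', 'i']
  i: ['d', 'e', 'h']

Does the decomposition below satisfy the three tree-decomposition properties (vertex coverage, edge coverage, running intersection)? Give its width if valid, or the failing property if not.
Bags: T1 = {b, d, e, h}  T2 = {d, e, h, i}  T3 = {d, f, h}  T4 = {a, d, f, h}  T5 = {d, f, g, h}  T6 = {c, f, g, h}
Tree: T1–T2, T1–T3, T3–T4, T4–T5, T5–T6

No — edge (e,f) lies in no bag.

A tree decomposition must satisfy three properties: every vertex lies in some bag; for every edge, both endpoints lie together in some bag; and for every vertex, the bags containing it form a connected subtree. Here edge (e,f) lies in no bag, so the decomposition is invalid.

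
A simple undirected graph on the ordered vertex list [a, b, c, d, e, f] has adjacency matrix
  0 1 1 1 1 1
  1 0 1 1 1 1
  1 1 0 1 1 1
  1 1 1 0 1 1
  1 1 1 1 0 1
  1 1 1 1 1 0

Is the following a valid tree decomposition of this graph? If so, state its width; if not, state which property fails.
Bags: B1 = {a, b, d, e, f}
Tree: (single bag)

A tree decomposition must satisfy three properties: every vertex lies in some bag; for every edge, both endpoints lie together in some bag; and for every vertex, the bags containing it form a connected subtree. Here vertex c appears in no bag, so the decomposition is invalid.

No — vertex c appears in no bag.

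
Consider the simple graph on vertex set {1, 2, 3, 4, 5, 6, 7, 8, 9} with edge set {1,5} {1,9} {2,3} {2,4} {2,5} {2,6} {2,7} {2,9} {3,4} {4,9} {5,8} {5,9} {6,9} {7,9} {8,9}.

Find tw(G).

2

A width-2 tree decomposition is:
Bags: B1 = {2, 4, 9}  B2 = {2, 7, 9}  B3 = {2, 6, 9}  B4 = {2, 5, 9}  B5 = {5, 8, 9}  B6 = {1, 5, 9}  B7 = {2, 3, 4}
Tree: B1–B2, B1–B3, B2–B4, B4–B5, B5–B6, B1–B7
Every bag has size at most 3, so the width is 3 − 1 = 2 and tw(G) ≤ 2. For the lower bound, the 3 vertices {5, 8, 9} are pairwise adjacent, and any tree decomposition puts a clique entirely inside one bag — forcing width ≥ 2. Combining the bounds, tw(G) = 2.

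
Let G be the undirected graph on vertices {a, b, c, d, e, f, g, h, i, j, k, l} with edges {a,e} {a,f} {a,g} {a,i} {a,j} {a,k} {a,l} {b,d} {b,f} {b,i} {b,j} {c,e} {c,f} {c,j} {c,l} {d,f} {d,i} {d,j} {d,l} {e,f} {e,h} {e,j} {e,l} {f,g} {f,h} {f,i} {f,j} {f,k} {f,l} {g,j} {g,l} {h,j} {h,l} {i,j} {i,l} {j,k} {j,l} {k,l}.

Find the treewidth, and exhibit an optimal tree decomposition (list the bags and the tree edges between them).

Treewidth 4.
Bags: B1 = {a, f, j, k, l}  B2 = {a, e, f, j, l}  B3 = {c, e, f, j, l}  B4 = {a, f, i, j, l}  B5 = {e, f, h, j, l}  B6 = {d, f, i, j, l}  B7 = {b, d, f, i, j}  B8 = {a, f, g, j, l}
Tree: B1–B2, B2–B3, B1–B4, B3–B5, B4–B6, B6–B7, B4–B8

Every bag has size at most 5, so the width is 5 − 1 = 4 and tw(G) ≤ 4. On the other hand G contains the 5-clique {d, f, i, j, l}. A clique must lie in a single bag of any decomposition, so no decomposition can have width below 4. Hence tw(G) = 4 exactly.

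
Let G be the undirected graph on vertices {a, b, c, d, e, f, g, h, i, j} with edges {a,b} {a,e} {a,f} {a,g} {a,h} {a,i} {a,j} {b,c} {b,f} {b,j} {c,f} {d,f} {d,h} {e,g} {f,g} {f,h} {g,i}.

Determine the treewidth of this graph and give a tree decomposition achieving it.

Treewidth 2.
One such decomposition:
Bags: B1 = {a, f, g}  B2 = {a, b, f}  B3 = {b, c, f}  B4 = {a, g, i}  B5 = {a, f, h}  B6 = {d, f, h}  B7 = {a, e, g}  B8 = {a, b, j}
Tree: B1–B2, B2–B3, B1–B4, B1–B5, B5–B6, B1–B7, B2–B8

Every bag has size at most 3, so the width is 3 − 1 = 2 and tw(G) ≤ 2. For the lower bound, the 3 vertices {d, f, h} are pairwise adjacent, and any tree decomposition puts a clique entirely inside one bag — forcing width ≥ 2. The upper and lower bounds meet at 2, so that is the treewidth.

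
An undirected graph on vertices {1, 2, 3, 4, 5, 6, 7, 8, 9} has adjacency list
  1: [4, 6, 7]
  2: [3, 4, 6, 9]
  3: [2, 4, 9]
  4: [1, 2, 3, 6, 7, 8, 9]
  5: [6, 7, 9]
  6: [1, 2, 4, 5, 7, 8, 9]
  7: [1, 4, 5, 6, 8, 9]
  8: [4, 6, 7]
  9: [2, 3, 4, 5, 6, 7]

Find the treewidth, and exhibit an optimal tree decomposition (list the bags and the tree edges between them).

Treewidth 3.
One optimal decomposition is:
Bags: B1 = {4, 6, 7, 9}  B2 = {2, 4, 6, 9}  B3 = {5, 6, 7, 9}  B4 = {2, 3, 4, 9}  B5 = {1, 4, 6, 7}  B6 = {4, 6, 7, 8}
Tree: B1–B2, B1–B3, B2–B4, B1–B5, B5–B6

Every bag has size at most 4, so the width is 4 − 1 = 3 and tw(G) ≤ 3. Conversely, {2, 3, 4, 9} is a clique of size 4, and the vertices of any clique must share a bag in every tree decomposition; so some bag has ≥ 4 vertices and tw(G) ≥ 3. Therefore the treewidth is 3.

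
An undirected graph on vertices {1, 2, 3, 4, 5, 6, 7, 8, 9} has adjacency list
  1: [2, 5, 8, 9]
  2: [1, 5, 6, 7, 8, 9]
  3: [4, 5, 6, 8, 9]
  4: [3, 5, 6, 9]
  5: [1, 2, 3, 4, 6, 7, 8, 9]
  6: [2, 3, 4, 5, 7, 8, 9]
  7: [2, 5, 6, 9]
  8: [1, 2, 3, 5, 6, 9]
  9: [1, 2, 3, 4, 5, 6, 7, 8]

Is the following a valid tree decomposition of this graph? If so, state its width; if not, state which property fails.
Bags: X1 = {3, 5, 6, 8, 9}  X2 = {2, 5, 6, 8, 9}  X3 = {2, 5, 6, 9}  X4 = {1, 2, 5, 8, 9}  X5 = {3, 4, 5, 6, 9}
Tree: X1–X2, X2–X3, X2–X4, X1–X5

A tree decomposition must satisfy three properties: every vertex lies in some bag; for every edge, both endpoints lie together in some bag; and for every vertex, the bags containing it form a connected subtree. Here vertex 7 appears in no bag, so the decomposition is invalid.

No — vertex 7 appears in no bag.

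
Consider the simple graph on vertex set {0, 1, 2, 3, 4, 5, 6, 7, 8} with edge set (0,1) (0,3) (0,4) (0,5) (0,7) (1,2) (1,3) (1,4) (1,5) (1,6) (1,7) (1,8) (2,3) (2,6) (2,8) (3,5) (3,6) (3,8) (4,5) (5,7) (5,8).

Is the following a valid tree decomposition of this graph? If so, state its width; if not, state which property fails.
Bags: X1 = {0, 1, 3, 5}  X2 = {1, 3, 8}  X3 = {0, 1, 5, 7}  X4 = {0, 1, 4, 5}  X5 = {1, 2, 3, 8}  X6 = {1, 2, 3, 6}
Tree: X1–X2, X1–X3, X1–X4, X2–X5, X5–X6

A tree decomposition must satisfy three properties: every vertex lies in some bag; for every edge, both endpoints lie together in some bag; and for every vertex, the bags containing it form a connected subtree. Here edge (5,8) lies in no bag, so the decomposition is invalid.

No — edge (5,8) lies in no bag.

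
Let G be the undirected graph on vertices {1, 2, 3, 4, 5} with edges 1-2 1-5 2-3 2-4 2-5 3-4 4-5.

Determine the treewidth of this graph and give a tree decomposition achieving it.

Treewidth 2.
One optimal decomposition is:
Bags: B1 = {2, 3, 4}  B2 = {2, 4, 5}  B3 = {1, 2, 5}
Tree: B1–B2, B2–B3

The largest bag has 3 vertices, giving width 2; this decomposition certifies tw(G) ≤ 2. For the lower bound, the 3 vertices {1, 2, 5} are pairwise adjacent, and any tree decomposition puts a clique entirely inside one bag — forcing width ≥ 2. Hence tw(G) = 2 exactly.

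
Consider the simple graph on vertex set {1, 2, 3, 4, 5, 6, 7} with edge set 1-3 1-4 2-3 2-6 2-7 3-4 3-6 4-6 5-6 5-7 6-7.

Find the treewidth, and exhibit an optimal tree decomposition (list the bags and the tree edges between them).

Treewidth 2.
One such decomposition:
Bags: B1 = {1, 3, 4}  B2 = {3, 4, 6}  B3 = {2, 3, 6}  B4 = {2, 6, 7}  B5 = {5, 6, 7}
Tree: B1–B2, B2–B3, B3–B4, B4–B5

The largest bag has 3 vertices, giving width 2; this decomposition certifies tw(G) ≤ 2. Conversely, {1, 3, 4} is a clique of size 3, and the vertices of any clique must share a bag in every tree decomposition; so some bag has ≥ 3 vertices and tw(G) ≥ 2. Hence tw(G) = 2 exactly.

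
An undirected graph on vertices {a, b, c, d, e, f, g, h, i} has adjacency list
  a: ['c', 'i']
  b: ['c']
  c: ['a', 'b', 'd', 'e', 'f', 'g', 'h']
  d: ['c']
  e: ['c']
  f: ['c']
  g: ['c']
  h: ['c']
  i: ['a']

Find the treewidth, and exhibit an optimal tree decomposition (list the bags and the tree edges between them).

Each bag holds 2 vertices, so the decomposition has width 1, which upper-bounds the treewidth. G has an edge, so its treewidth is at least 1. Hence tw(G) = 1 exactly.

Treewidth 1.
One such decomposition:
Bags: B1 = {b, c}  B2 = {c, e}  B3 = {a, c}  B4 = {c, h}  B5 = {c, d}  B6 = {c, g}  B7 = {c, f}  B8 = {a, i}
Tree: B1–B2, B1–B3, B1–B4, B4–B5, B4–B6, B6–B7, B3–B8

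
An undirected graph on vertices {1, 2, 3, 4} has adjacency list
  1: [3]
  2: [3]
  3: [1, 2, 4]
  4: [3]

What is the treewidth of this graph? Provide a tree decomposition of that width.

Treewidth 1.
Bags: B1 = {3, 4}  B2 = {2, 3}  B3 = {1, 3}
Tree: B1–B2, B2–B3

Each bag holds 2 vertices, so the decomposition has width 1, which upper-bounds the treewidth. Any graph with an edge has treewidth ≥ 1, and G has the edge 3–4. Combining the bounds, tw(G) = 1.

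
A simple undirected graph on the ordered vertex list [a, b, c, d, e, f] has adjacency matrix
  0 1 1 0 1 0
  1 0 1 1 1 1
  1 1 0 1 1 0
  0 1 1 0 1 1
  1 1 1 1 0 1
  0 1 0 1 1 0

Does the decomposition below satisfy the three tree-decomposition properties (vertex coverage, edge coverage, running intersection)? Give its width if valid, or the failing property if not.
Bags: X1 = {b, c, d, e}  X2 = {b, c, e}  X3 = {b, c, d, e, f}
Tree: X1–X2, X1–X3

A tree decomposition must satisfy three properties: every vertex lies in some bag; for every edge, both endpoints lie together in some bag; and for every vertex, the bags containing it form a connected subtree. Here vertex a appears in no bag, so the decomposition is invalid.

No — vertex a appears in no bag.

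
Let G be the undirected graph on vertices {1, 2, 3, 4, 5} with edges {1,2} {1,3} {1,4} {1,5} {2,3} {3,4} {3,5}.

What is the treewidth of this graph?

A width-2 tree decomposition is:
Bags: B1 = {1, 3, 4}  B2 = {1, 3, 5}  B3 = {1, 2, 3}
Tree: B1–B2, B2–B3
Each bag holds 3 vertices, so the decomposition has width 2, which upper-bounds the treewidth. For the lower bound, the 3 vertices {1, 2, 3} are pairwise adjacent, and any tree decomposition puts a clique entirely inside one bag — forcing width ≥ 2. Hence tw(G) = 2 exactly.

2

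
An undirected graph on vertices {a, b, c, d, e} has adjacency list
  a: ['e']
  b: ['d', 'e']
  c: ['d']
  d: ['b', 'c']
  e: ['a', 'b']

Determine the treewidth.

A width-1 tree decomposition is:
Bags: B1 = {a, e}  B2 = {b, e}  B3 = {b, d}  B4 = {c, d}
Tree: B1–B2, B2–B3, B3–B4
The largest bag has 2 vertices, giving width 1; this decomposition certifies tw(G) ≤ 1. Any graph with an edge has treewidth ≥ 1, and G has the edge a–e. The upper and lower bounds meet at 1, so that is the treewidth.

1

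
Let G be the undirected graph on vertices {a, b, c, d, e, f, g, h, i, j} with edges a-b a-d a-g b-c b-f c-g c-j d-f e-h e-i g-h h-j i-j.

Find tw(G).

A width-2 tree decomposition is:
Bags: B1 = {e, i, j}  B2 = {e, h, j}  B3 = {c, h, j}  B4 = {c, g, h}  B5 = {b, c, g}  B6 = {a, b, g}  B7 = {a, b, f}  B8 = {a, d, f}
Tree: B1–B2, B2–B3, B3–B4, B4–B5, B5–B6, B6–B7, B7–B8
Each bag holds 3 vertices, so the decomposition has width 2, which upper-bounds the treewidth. Since i–e–h–j–i is a cycle in G, G is not acyclic. Forests are exactly the graphs of treewidth ≤ 1, so tw(G) ≥ 2. The upper and lower bounds meet at 2, so that is the treewidth.

2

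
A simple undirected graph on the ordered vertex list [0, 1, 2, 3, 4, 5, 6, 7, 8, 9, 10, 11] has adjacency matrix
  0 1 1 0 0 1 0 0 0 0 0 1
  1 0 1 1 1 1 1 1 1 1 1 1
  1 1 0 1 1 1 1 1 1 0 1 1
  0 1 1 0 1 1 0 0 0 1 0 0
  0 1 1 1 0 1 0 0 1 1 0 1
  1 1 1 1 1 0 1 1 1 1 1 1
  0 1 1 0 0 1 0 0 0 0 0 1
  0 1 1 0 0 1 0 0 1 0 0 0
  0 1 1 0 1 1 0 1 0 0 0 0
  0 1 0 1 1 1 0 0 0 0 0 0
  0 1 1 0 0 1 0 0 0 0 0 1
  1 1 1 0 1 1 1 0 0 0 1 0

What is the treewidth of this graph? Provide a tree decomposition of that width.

Each bag holds 5 vertices, so the decomposition has width 4, which upper-bounds the treewidth. Conversely, {1, 3, 4, 5, 9} is a clique of size 5, and the vertices of any clique must share a bag in every tree decomposition; so some bag has ≥ 5 vertices and tw(G) ≥ 4. Hence tw(G) = 4 exactly.

Treewidth 4.
One such decomposition:
Bags: B1 = {1, 2, 4, 5, 11}  B2 = {1, 2, 3, 4, 5}  B3 = {1, 2, 4, 5, 8}  B4 = {0, 1, 2, 5, 11}  B5 = {1, 2, 5, 7, 8}  B6 = {1, 3, 4, 5, 9}  B7 = {1, 2, 5, 6, 11}  B8 = {1, 2, 5, 10, 11}
Tree: B1–B2, B2–B3, B1–B4, B3–B5, B2–B6, B1–B7, B7–B8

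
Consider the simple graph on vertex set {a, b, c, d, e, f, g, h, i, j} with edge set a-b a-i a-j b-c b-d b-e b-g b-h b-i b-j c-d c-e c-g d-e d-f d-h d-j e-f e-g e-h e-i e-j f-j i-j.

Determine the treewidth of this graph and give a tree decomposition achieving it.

Treewidth 3.
One optimal decomposition is:
Bags: B1 = {b, c, e, g}  B2 = {b, c, d, e}  B3 = {b, d, e, j}  B4 = {d, e, f, j}  B5 = {b, d, e, h}  B6 = {b, e, i, j}  B7 = {a, b, i, j}
Tree: B1–B2, B2–B3, B3–B4, B2–B5, B3–B6, B6–B7

Each bag holds 4 vertices, so the decomposition has width 3, which upper-bounds the treewidth. Conversely, {d, e, f, j} is a clique of size 4, and the vertices of any clique must share a bag in every tree decomposition; so some bag has ≥ 4 vertices and tw(G) ≥ 3. The upper and lower bounds meet at 3, so that is the treewidth.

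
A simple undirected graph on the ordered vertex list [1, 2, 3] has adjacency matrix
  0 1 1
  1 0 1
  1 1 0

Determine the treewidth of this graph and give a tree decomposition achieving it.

With just one bag of size 3, the width is 3 − 1 = 2, so tw(G) ≤ 2. Conversely, {1, 2, 3} is a clique of size 3, and the vertices of any clique must share a bag in every tree decomposition; so some bag has ≥ 3 vertices and tw(G) ≥ 2. Therefore the treewidth is 2.

Treewidth 2.
One such decomposition:
Bags: B1 = {1, 2, 3}
Tree: (single bag)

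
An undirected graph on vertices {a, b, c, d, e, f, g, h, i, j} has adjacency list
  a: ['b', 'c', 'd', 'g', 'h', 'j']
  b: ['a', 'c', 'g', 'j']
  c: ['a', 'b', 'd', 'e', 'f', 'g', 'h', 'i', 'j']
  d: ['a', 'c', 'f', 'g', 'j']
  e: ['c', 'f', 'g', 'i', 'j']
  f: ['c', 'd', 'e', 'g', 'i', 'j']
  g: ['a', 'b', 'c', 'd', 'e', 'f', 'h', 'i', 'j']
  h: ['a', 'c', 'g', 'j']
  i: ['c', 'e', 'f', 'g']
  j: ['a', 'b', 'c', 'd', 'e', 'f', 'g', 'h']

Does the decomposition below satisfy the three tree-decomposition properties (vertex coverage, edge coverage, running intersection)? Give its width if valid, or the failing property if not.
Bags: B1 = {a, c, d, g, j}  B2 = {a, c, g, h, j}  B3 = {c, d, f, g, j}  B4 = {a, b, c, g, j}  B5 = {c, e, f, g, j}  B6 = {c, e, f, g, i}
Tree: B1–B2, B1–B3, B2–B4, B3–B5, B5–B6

Every vertex of G appears in some bag (union = {a, b, c, d, e, f, g, h, i, j}); every edge is covered by a bag; and for each vertex v the set of bags containing v is connected in the bag tree. The decomposition is therefore valid. The largest bag has 5 vertices, so the width is 4.

Yes; width 4.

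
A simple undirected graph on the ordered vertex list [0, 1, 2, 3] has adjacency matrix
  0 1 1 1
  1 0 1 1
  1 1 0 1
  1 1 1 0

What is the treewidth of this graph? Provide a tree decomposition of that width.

With just one bag of size 4, the width is 4 − 1 = 3, so tw(G) ≤ 3. Conversely, {0, 1, 2, 3} is a clique of size 4, and the vertices of any clique must share a bag in every tree decomposition; so some bag has ≥ 4 vertices and tw(G) ≥ 3. Combining the bounds, tw(G) = 3.

Treewidth 3.
One optimal decomposition is:
Bags: B1 = {0, 1, 2, 3}
Tree: (single bag)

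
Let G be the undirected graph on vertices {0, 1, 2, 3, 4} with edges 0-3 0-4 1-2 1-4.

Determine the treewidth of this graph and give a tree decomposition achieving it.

Every bag has size at most 2, so the width is 2 − 1 = 1 and tw(G) ≤ 1. Since G has at least one edge (e.g. 3–0), it is not an edgeless graph, so tw(G) ≥ 1. The upper and lower bounds meet at 1, so that is the treewidth.

Treewidth 1.
One such decomposition:
Bags: B1 = {0, 3}  B2 = {0, 4}  B3 = {1, 4}  B4 = {1, 2}
Tree: B1–B2, B2–B3, B3–B4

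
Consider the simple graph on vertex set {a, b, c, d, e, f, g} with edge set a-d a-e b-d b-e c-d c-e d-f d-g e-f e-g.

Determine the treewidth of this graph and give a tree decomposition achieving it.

Each bag holds 3 vertices, so the decomposition has width 2, which upper-bounds the treewidth. For the lower bound, G contains the cycle e–a–d–c–e, so G is not a forest; only forests have treewidth ≤ 1, hence tw(G) ≥ 2. Hence tw(G) = 2 exactly.

Treewidth 2.
One such decomposition:
Bags: B1 = {a, d, e}  B2 = {c, d, e}  B3 = {b, d, e}  B4 = {d, e, f}  B5 = {d, e, g}
Tree: B1–B2, B2–B3, B3–B4, B4–B5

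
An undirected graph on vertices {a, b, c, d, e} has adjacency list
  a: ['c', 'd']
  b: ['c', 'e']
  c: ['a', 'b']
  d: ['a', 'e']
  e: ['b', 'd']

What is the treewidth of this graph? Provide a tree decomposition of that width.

The largest bag has 3 vertices, giving width 2; this decomposition certifies tw(G) ≤ 2. The edges a–c–b–e–d–a form a cycle, so G is not a tree and its treewidth is at least 2. The upper and lower bounds meet at 2, so that is the treewidth.

Treewidth 2.
One such decomposition:
Bags: B1 = {a, b, c}  B2 = {a, b, e}  B3 = {a, d, e}
Tree: B1–B2, B2–B3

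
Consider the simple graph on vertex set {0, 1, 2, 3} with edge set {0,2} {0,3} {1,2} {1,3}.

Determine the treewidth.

2

A width-2 tree decomposition is:
Bags: B1 = {0, 1, 3}  B2 = {0, 1, 2}
Tree: B1–B2
The largest bag has 3 vertices, giving width 2; this decomposition certifies tw(G) ≤ 2. Since 0–3–1–2–0 is a cycle in G, G is not acyclic. Forests are exactly the graphs of treewidth ≤ 1, so tw(G) ≥ 2. Combining the bounds, tw(G) = 2.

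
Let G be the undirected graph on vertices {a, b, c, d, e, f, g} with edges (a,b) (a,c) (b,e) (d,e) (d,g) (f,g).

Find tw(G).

1

A width-1 tree decomposition is:
Bags: B1 = {a, c}  B2 = {a, b}  B3 = {b, e}  B4 = {d, e}  B5 = {d, g}  B6 = {f, g}
Tree: B1–B2, B2–B3, B3–B4, B4–B5, B5–B6
Each bag holds 2 vertices, so the decomposition has width 1, which upper-bounds the treewidth. Since G has at least one edge (e.g. c–a), it is not an edgeless graph, so tw(G) ≥ 1. Combining the bounds, tw(G) = 1.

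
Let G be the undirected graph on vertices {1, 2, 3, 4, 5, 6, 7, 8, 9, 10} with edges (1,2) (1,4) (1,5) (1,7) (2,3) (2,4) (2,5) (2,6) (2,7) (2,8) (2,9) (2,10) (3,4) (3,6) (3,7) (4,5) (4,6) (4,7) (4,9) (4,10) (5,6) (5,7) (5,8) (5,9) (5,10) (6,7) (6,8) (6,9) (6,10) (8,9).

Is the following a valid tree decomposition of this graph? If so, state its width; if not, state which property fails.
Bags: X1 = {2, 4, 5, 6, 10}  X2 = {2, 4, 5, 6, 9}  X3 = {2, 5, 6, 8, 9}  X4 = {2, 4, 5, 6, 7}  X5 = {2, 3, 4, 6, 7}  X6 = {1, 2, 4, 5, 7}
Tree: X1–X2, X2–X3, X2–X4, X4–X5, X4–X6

Every vertex of G appears in some bag (union = {1, 2, 3, 4, 5, 6, 7, 8, 9, 10}); every edge is covered by a bag; and for each vertex v the set of bags containing v is connected in the bag tree. The decomposition is therefore valid. The largest bag has 5 vertices, so the width is 4.

Yes; width 4.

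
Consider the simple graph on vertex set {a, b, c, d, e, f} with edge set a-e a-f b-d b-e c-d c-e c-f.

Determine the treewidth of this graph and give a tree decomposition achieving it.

Each bag holds 3 vertices, so the decomposition has width 2, which upper-bounds the treewidth. The edges d–b–e–c–d form a cycle, so G is not a tree and its treewidth is at least 2. Hence tw(G) = 2 exactly.

Treewidth 2.
One such decomposition:
Bags: B1 = {b, c, d}  B2 = {b, c, e}  B3 = {c, e, f}  B4 = {a, e, f}
Tree: B1–B2, B2–B3, B3–B4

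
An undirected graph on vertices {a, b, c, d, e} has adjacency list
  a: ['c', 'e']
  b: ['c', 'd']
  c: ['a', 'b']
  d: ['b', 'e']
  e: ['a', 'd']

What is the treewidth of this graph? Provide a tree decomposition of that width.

Treewidth 2.
One optimal decomposition is:
Bags: B1 = {b, c, d}  B2 = {c, d, e}  B3 = {a, c, e}
Tree: B1–B2, B2–B3

Every bag has size at most 3, so the width is 3 − 1 = 2 and tw(G) ≤ 2. The edges c–b–d–e–a–c form a cycle, so G is not a tree and its treewidth is at least 2. Hence tw(G) = 2 exactly.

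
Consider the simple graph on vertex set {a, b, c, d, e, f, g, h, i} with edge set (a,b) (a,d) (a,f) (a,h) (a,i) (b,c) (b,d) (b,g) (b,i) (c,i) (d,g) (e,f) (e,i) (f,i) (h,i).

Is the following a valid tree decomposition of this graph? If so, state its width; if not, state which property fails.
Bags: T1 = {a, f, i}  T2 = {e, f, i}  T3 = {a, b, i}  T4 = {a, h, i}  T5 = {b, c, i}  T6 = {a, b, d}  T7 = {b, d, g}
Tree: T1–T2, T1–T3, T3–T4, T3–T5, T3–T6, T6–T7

Checking the three conditions: (i) the bags cover all of {a, b, c, d, e, f, g, h, i}; (ii) for each edge, some bag contains both endpoints; (iii) the bags containing any fixed vertex form a subtree. All hold, so the decomposition is valid with width 3 − 1 = 2.

Yes; width 2.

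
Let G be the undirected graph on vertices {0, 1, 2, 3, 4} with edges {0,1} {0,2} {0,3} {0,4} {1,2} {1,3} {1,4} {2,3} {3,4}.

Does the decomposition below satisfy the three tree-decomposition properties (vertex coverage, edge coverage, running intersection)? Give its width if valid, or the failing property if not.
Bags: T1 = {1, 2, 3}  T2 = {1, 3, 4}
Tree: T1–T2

A tree decomposition must satisfy three properties: every vertex lies in some bag; for every edge, both endpoints lie together in some bag; and for every vertex, the bags containing it form a connected subtree. Here vertex 0 appears in no bag, so the decomposition is invalid.

No — vertex 0 appears in no bag.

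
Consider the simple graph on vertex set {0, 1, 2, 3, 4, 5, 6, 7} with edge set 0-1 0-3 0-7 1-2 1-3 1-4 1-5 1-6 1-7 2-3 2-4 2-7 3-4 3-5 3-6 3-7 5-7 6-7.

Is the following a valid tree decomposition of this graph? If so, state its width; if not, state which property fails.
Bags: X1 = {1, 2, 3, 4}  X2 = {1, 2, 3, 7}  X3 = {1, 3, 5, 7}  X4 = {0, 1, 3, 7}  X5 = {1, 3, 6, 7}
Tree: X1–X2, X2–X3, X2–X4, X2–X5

Yes; width 3.

Checking the three conditions: (i) the bags cover all of {0, 1, 2, 3, 4, 5, 6, 7}; (ii) for each edge, some bag contains both endpoints; (iii) the bags containing any fixed vertex form a subtree. All hold, so the decomposition is valid with width 4 − 1 = 3.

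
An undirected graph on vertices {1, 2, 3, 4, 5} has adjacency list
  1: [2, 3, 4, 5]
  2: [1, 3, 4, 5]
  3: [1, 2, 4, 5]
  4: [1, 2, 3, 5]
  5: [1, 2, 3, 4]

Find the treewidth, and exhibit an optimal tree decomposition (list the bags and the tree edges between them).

With just one bag of size 5, the width is 5 − 1 = 4, so tw(G) ≤ 4. On the other hand G contains the 5-clique {1, 2, 3, 4, 5}. A clique must lie in a single bag of any decomposition, so no decomposition can have width below 4. Hence tw(G) = 4 exactly.

Treewidth 4.
Bags: B1 = {1, 2, 3, 4, 5}
Tree: (single bag)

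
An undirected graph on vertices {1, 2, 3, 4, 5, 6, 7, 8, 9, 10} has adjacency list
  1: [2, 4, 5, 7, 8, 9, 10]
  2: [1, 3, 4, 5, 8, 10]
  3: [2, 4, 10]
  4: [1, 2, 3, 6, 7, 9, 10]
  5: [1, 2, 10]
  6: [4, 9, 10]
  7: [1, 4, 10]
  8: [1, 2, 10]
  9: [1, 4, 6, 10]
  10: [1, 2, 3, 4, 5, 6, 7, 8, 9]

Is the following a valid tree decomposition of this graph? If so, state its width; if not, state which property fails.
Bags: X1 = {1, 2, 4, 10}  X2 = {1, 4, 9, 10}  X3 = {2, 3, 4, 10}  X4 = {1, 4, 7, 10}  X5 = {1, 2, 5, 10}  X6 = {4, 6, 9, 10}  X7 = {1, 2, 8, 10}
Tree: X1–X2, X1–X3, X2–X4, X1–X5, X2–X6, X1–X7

Yes; width 3.

Every vertex of G appears in some bag (union = {1, 2, 3, 4, 5, 6, 7, 8, 9, 10}); every edge is covered by a bag; and for each vertex v the set of bags containing v is connected in the bag tree. The decomposition is therefore valid. The largest bag has 4 vertices, so the width is 3.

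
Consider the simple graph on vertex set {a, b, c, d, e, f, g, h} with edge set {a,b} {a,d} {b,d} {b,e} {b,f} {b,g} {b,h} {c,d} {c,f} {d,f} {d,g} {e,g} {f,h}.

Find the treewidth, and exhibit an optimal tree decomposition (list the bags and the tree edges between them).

Treewidth 2.
Bags: B1 = {b, d, g}  B2 = {a, b, d}  B3 = {b, d, f}  B4 = {c, d, f}  B5 = {b, e, g}  B6 = {b, f, h}
Tree: B1–B2, B1–B3, B3–B4, B1–B5, B3–B6

Each bag holds 3 vertices, so the decomposition has width 2, which upper-bounds the treewidth. On the other hand G contains the 3-clique {c, d, f}. A clique must lie in a single bag of any decomposition, so no decomposition can have width below 2. Therefore the treewidth is 2.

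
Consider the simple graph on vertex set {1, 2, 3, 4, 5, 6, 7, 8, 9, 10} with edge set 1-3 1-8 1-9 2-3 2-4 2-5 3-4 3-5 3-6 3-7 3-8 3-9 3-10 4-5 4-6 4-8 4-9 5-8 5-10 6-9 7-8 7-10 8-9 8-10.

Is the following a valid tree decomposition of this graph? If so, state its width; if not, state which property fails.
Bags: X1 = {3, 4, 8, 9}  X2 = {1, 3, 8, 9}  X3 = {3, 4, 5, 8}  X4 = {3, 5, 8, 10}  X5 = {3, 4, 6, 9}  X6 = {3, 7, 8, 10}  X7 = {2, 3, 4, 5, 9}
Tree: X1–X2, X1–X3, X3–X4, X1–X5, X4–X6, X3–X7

No — bags containing vertex 9 are not connected in the tree.

A tree decomposition must satisfy three properties: every vertex lies in some bag; for every edge, both endpoints lie together in some bag; and for every vertex, the bags containing it form a connected subtree. Here bags containing vertex 9 are not connected in the tree, so the decomposition is invalid.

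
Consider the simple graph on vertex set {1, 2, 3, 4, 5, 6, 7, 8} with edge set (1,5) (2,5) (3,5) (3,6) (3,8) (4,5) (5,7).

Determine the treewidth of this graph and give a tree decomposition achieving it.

Treewidth 1.
One optimal decomposition is:
Bags: B1 = {3, 5}  B2 = {3, 8}  B3 = {1, 5}  B4 = {3, 6}  B5 = {5, 7}  B6 = {4, 5}  B7 = {2, 5}
Tree: B1–B2, B1–B3, B1–B4, B3–B5, B5–B6, B1–B7

Every bag has size at most 2, so the width is 2 − 1 = 1 and tw(G) ≤ 1. Since G has at least one edge (e.g. 3–5), it is not an edgeless graph, so tw(G) ≥ 1. The upper and lower bounds meet at 1, so that is the treewidth.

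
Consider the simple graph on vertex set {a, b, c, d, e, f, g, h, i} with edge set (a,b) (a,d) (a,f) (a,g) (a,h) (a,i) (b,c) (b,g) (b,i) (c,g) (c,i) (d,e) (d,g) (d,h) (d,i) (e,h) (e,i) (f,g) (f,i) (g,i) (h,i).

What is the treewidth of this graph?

A width-3 tree decomposition is:
Bags: B1 = {a, d, g, i}  B2 = {a, b, g, i}  B3 = {a, f, g, i}  B4 = {b, c, g, i}  B5 = {a, d, h, i}  B6 = {d, e, h, i}
Tree: B1–B2, B1–B3, B2–B4, B1–B5, B5–B6
The largest bag has 4 vertices, giving width 3; this decomposition certifies tw(G) ≤ 3. On the other hand G contains the 4-clique {b, c, g, i}. A clique must lie in a single bag of any decomposition, so no decomposition can have width below 3. The upper and lower bounds meet at 3, so that is the treewidth.

3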